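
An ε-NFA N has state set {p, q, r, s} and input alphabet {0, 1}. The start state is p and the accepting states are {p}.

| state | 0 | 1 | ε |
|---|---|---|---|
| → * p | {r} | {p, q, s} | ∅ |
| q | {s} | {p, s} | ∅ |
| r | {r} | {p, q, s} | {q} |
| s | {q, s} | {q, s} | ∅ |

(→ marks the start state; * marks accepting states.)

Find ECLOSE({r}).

{q, r}

Begin with {r}.
r →ε {q}; add q.
ε-closure = {q, r}.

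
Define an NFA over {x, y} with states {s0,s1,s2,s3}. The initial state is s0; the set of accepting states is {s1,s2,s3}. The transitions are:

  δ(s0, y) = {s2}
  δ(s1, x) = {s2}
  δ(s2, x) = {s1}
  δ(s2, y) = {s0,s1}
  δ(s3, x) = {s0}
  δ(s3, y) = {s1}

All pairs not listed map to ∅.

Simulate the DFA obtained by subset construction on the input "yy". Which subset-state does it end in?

Start: {s0}.
δ(s0,y) = {s2}.
Union: {s2}.
After y: {s2}.
δ(s2,y) = {s0,s1}.
Union: {s0,s1}.
After y: {s0,s1}.

{s0,s1}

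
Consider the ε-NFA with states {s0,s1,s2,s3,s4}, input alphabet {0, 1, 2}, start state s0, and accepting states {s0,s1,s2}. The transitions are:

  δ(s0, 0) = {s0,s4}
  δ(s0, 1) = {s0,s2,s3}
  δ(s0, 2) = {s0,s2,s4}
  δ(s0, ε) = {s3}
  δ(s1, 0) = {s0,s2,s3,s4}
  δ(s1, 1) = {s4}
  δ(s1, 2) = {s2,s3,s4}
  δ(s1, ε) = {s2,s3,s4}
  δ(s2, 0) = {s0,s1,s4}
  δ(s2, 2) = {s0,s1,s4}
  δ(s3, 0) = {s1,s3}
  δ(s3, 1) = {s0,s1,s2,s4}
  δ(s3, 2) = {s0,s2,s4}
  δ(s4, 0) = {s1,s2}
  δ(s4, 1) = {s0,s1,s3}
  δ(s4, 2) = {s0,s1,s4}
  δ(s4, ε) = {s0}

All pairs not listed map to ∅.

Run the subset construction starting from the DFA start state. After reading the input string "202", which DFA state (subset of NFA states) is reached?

Start: {s0,s3}.
δ(s0,2) = {s0,s2,s4}; δ(s3,2) = {s0,s2,s4}.
Union: {s0,s2,s4}.
ε-closure gives {s0,s2,s3,s4}.
After 2: {s0,s2,s3,s4}.
δ(s0,0) = {s0,s4}; δ(s2,0) = {s0,s1,s4}; δ(s3,0) = {s1,s3}; δ(s4,0) = {s1,s2}.
Union: {s0,s1,s2,s3,s4}.
After 0: {s0,s1,s2,s3,s4}.
δ(s0,2) = {s0,s2,s4}; δ(s1,2) = {s2,s3,s4}; δ(s2,2) = {s0,s1,s4}; δ(s3,2) = {s0,s2,s4}; δ(s4,2) = {s0,s1,s4}.
Union: {s0,s1,s2,s3,s4}.
After 2: {s0,s1,s2,s3,s4}.

{s0,s1,s2,s3,s4}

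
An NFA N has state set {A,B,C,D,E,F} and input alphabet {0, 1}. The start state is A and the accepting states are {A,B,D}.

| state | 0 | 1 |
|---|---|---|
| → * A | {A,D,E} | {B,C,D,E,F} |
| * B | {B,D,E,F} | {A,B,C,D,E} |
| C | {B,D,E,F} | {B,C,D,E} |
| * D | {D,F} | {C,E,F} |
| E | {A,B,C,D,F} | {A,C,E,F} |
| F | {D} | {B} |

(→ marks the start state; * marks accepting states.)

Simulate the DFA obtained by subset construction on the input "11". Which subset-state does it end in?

{A,B,C,D,E,F}

Start: {A}.
δ(A,1) = {B,C,D,E,F}.
Union: {B,C,D,E,F}.
After 1: {B,C,D,E,F}.
δ(B,1) = {A,B,C,D,E}; δ(C,1) = {B,C,D,E}; δ(D,1) = {C,E,F}; δ(E,1) = {A,C,E,F}; δ(F,1) = {B}.
Union: {A,B,C,D,E,F}.
After 1: {A,B,C,D,E,F}.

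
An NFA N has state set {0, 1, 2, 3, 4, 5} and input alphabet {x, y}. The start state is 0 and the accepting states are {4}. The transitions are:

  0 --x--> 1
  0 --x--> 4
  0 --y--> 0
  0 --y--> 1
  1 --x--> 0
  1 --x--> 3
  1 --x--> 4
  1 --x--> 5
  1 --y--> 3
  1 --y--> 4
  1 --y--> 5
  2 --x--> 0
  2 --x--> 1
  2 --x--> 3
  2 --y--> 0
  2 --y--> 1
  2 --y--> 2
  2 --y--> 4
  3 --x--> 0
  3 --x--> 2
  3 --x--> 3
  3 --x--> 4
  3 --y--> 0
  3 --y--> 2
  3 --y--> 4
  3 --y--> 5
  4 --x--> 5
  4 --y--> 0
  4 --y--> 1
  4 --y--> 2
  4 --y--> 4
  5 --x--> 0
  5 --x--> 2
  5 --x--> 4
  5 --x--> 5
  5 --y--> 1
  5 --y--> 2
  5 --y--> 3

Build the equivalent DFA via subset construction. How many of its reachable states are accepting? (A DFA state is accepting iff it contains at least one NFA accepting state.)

4

Start state of the DFA: {0}.
{0} --x--> {1, 4}  [new]
{0} --y--> {0, 1}  [new]
{1, 4} --x--> {0, 3, 4, 5}  [new]
{1, 4} --y--> {0, 1, 2, 3, 4, 5}  [new]
{0, 1} --x--> {0, 1, 3, 4, 5}  [new]
{0, 1} --y--> {0, 1, 3, 4, 5}  [seen]
{0, 3, 4, 5} --x--> {0, 1, 2, 3, 4, 5}  [seen]
{0, 3, 4, 5} --y--> {0, 1, 2, 3, 4, 5}  [seen]
{0, 1, 2, 3, 4, 5} --x--> {0, 1, 2, 3, 4, 5}  [seen]
{0, 1, 2, 3, 4, 5} --y--> {0, 1, 2, 3, 4, 5}  [seen]
{0, 1, 3, 4, 5} --x--> {0, 1, 2, 3, 4, 5}  [seen]
{0, 1, 3, 4, 5} --y--> {0, 1, 2, 3, 4, 5}  [seen]
Reachable DFA states: {0}, {1, 4}, {0, 1}, {0, 3, 4, 5}, {0, 1, 2, 3, 4, 5}, {0, 1, 3, 4, 5}.
Accepting DFA states (contain an NFA accepting state): {1, 4}, {0, 3, 4, 5}, {0, 1, 2, 3, 4, 5}, {0, 1, 3, 4, 5}.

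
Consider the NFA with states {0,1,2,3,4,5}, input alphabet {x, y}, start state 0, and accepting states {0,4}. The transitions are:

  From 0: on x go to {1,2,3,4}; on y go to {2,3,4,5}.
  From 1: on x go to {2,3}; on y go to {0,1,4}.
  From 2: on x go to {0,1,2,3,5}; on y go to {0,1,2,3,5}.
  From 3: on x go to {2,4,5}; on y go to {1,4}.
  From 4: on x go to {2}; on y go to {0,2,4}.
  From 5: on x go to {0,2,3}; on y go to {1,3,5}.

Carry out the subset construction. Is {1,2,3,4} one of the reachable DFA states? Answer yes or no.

Start state of the DFA: {0}.
{0} --x--> {1,2,3,4}  [new]
{0} --y--> {2,3,4,5}  [new]
{1,2,3,4} --x--> {0,1,2,3,4,5}  [new]
{1,2,3,4} --y--> {0,1,2,3,4,5}  [seen]
{2,3,4,5} --x--> {0,1,2,3,4,5}  [seen]
{2,3,4,5} --y--> {0,1,2,3,4,5}  [seen]
{0,1,2,3,4,5} --x--> {0,1,2,3,4,5}  [seen]
{0,1,2,3,4,5} --y--> {0,1,2,3,4,5}  [seen]
Reachable DFA states: {0}, {1,2,3,4}, {2,3,4,5}, {0,1,2,3,4,5}.
{1,2,3,4} is among them.

yes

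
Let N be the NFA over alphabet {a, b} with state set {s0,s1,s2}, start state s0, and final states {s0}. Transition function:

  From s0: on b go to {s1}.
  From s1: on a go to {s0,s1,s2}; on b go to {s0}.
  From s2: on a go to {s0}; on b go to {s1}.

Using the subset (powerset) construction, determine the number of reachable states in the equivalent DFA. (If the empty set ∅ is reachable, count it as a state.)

Start state of the DFA: {s0}.
{s0} --a--> ∅  [new]
{s0} --b--> {s1}  [new]
∅ --a--> ∅  [seen]
∅ --b--> ∅  [seen]
{s1} --a--> {s0,s1,s2}  [new]
{s1} --b--> {s0}  [seen]
{s0,s1,s2} --a--> {s0,s1,s2}  [seen]
{s0,s1,s2} --b--> {s0,s1}  [new]
{s0,s1} --a--> {s0,s1,s2}  [seen]
{s0,s1} --b--> {s0,s1}  [seen]
Reachable DFA states: {s0}, ∅, {s1}, {s0,s1,s2}, {s0,s1}.

5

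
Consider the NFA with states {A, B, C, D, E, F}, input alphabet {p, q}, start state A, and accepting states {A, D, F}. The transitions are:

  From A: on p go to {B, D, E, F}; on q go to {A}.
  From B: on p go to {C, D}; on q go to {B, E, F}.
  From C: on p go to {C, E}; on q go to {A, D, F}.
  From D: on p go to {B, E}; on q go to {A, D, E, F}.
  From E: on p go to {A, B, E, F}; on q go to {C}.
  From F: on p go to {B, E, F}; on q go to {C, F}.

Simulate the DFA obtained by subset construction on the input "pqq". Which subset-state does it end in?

{A, B, C, D, E, F}

Start: {A}.
δ(A,p) = {B, D, E, F}.
Union: {B, D, E, F}.
After p: {B, D, E, F}.
δ(B,q) = {B, E, F}; δ(D,q) = {A, D, E, F}; δ(E,q) = {C}; δ(F,q) = {C, F}.
Union: {A, B, C, D, E, F}.
After q: {A, B, C, D, E, F}.
δ(A,q) = {A}; δ(B,q) = {B, E, F}; δ(C,q) = {A, D, F}; δ(D,q) = {A, D, E, F}; δ(E,q) = {C}; δ(F,q) = {C, F}.
Union: {A, B, C, D, E, F}.
After q: {A, B, C, D, E, F}.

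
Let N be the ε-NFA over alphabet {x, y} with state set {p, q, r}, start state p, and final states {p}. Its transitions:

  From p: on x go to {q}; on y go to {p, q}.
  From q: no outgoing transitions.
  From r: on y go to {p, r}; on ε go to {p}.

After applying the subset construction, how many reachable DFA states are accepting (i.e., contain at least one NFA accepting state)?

Start state of the DFA: {p} (ε-closure of the NFA start).
{p} --x--> {q}  [new]
{p} --y--> {p, q}  [new]
{q} --x--> ∅  [new]
{q} --y--> ∅  [seen]
{p, q} --x--> {q}  [seen]
{p, q} --y--> {p, q}  [seen]
∅ --x--> ∅  [seen]
∅ --y--> ∅  [seen]
Reachable DFA states: {p}, {q}, {p, q}, ∅.
Accepting DFA states (contain an NFA accepting state): {p}, {p, q}.

2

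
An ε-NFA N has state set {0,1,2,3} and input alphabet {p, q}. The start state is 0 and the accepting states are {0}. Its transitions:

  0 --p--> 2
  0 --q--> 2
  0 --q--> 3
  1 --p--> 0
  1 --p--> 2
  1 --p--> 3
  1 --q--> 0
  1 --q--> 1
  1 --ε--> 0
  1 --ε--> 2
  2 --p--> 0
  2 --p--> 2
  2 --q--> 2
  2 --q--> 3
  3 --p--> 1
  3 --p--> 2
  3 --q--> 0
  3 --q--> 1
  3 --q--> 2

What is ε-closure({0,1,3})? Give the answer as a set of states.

Begin with {0,1,3}.
1 →ε {0,2}; add 2.
ε-closure = {0,1,2,3}.

{0,1,2,3}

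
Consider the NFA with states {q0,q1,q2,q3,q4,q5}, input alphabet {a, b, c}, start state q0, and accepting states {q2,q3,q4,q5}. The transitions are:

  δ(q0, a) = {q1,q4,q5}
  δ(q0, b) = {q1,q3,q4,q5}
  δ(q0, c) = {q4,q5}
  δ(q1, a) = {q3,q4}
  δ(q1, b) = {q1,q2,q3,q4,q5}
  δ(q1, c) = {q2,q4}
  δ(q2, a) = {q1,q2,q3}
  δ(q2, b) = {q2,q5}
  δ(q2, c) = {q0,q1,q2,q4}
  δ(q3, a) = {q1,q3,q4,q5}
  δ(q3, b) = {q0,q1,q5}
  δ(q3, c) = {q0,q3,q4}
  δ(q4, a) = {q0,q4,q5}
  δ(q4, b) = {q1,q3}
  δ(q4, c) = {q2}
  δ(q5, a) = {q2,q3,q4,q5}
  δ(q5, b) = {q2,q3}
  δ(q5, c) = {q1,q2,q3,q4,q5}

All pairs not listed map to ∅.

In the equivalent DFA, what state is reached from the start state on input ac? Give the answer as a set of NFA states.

Start: {q0}.
δ(q0,a) = {q1,q4,q5}.
Union: {q1,q4,q5}.
After a: {q1,q4,q5}.
δ(q1,c) = {q2,q4}; δ(q4,c) = {q2}; δ(q5,c) = {q1,q2,q3,q4,q5}.
Union: {q1,q2,q3,q4,q5}.
After c: {q1,q2,q3,q4,q5}.

{q1,q2,q3,q4,q5}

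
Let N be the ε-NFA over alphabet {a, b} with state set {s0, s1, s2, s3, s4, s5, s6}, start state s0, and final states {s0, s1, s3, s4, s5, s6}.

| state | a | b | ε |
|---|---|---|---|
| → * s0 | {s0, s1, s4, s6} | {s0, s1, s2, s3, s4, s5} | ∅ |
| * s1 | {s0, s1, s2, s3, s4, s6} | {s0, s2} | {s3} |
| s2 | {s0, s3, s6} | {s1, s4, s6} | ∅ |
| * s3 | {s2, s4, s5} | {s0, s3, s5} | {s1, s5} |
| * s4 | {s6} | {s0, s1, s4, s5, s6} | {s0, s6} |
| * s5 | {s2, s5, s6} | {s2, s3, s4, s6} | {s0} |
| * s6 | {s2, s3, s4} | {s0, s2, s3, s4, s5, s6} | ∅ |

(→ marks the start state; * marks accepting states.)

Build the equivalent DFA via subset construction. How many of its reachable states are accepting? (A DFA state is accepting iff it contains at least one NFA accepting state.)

Start state of the DFA: {s0} (ε-closure of the NFA start).
{s0} --a--> {s0, s1, s3, s4, s5, s6}  [new]
{s0} --b--> {s0, s1, s2, s3, s4, s5, s6}  [new]
{s0, s1, s3, s4, s5, s6} --a--> {s0, s1, s2, s3, s4, s5, s6}  [seen]
{s0, s1, s3, s4, s5, s6} --b--> {s0, s1, s2, s3, s4, s5, s6}  [seen]
{s0, s1, s2, s3, s4, s5, s6} --a--> {s0, s1, s2, s3, s4, s5, s6}  [seen]
{s0, s1, s2, s3, s4, s5, s6} --b--> {s0, s1, s2, s3, s4, s5, s6}  [seen]
Reachable DFA states: {s0}, {s0, s1, s3, s4, s5, s6}, {s0, s1, s2, s3, s4, s5, s6}.
Accepting DFA states (contain an NFA accepting state): {s0}, {s0, s1, s3, s4, s5, s6}, {s0, s1, s2, s3, s4, s5, s6}.

3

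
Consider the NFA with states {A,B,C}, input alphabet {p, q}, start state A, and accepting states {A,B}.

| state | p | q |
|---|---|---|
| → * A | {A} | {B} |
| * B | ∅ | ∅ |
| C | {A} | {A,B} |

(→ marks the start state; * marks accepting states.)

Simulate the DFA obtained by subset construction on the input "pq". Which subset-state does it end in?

Start: {A}.
δ(A,p) = {A}.
Union: {A}.
After p: {A}.
δ(A,q) = {B}.
Union: {B}.
After q: {B}.

{B}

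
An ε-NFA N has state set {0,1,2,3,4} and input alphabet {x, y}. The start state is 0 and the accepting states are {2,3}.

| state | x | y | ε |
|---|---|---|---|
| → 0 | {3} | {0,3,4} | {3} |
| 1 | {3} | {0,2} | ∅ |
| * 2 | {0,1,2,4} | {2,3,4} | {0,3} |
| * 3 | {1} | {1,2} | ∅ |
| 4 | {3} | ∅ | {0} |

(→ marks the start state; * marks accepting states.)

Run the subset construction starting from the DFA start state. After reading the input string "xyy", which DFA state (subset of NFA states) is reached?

{0,1,2,3,4}

Start: {0,3}.
δ(0,x) = {3}; δ(3,x) = {1}.
Union: {1,3}.
After x: {1,3}.
δ(1,y) = {0,2}; δ(3,y) = {1,2}.
Union: {0,1,2}.
ε-closure gives {0,1,2,3}.
After y: {0,1,2,3}.
δ(0,y) = {0,3,4}; δ(1,y) = {0,2}; δ(2,y) = {2,3,4}; δ(3,y) = {1,2}.
Union: {0,1,2,3,4}.
After y: {0,1,2,3,4}.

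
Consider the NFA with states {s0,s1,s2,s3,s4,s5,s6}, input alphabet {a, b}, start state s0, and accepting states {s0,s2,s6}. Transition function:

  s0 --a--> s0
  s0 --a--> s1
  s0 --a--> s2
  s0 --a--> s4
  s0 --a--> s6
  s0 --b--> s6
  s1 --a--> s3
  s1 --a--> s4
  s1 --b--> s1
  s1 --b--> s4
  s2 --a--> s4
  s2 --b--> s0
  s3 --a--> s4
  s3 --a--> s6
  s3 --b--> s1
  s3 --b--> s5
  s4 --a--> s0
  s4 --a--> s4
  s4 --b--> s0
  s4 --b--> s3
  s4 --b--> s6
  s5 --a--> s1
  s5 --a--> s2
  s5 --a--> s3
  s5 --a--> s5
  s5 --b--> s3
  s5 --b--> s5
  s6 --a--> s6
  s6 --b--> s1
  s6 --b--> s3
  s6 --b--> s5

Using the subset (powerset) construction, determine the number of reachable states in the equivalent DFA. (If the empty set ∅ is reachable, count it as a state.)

Start state of the DFA: {s0}.
{s0} --a--> {s0,s1,s2,s4,s6}  [new]
{s0} --b--> {s6}  [new]
{s0,s1,s2,s4,s6} --a--> {s0,s1,s2,s3,s4,s6}  [new]
{s0,s1,s2,s4,s6} --b--> {s0,s1,s3,s4,s5,s6}  [new]
{s6} --a--> {s6}  [seen]
{s6} --b--> {s1,s3,s5}  [new]
{s0,s1,s2,s3,s4,s6} --a--> {s0,s1,s2,s3,s4,s6}  [seen]
{s0,s1,s2,s3,s4,s6} --b--> {s0,s1,s3,s4,s5,s6}  [seen]
{s0,s1,s3,s4,s5,s6} --a--> {s0,s1,s2,s3,s4,s5,s6}  [new]
{s0,s1,s3,s4,s5,s6} --b--> {s0,s1,s3,s4,s5,s6}  [seen]
{s1,s3,s5} --a--> {s1,s2,s3,s4,s5,s6}  [new]
{s1,s3,s5} --b--> {s1,s3,s4,s5}  [new]
{s0,s1,s2,s3,s4,s5,s6} --a--> {s0,s1,s2,s3,s4,s5,s6}  [seen]
{s0,s1,s2,s3,s4,s5,s6} --b--> {s0,s1,s3,s4,s5,s6}  [seen]
{s1,s2,s3,s4,s5,s6} --a--> {s0,s1,s2,s3,s4,s5,s6}  [seen]
{s1,s2,s3,s4,s5,s6} --b--> {s0,s1,s3,s4,s5,s6}  [seen]
{s1,s3,s4,s5} --a--> {s0,s1,s2,s3,s4,s5,s6}  [seen]
{s1,s3,s4,s5} --b--> {s0,s1,s3,s4,s5,s6}  [seen]
Reachable DFA states: {s0}, {s0,s1,s2,s4,s6}, {s6}, {s0,s1,s2,s3,s4,s6}, {s0,s1,s3,s4,s5,s6}, {s1,s3,s5}, {s0,s1,s2,s3,s4,s5,s6}, {s1,s2,s3,s4,s5,s6}, {s1,s3,s4,s5}.

9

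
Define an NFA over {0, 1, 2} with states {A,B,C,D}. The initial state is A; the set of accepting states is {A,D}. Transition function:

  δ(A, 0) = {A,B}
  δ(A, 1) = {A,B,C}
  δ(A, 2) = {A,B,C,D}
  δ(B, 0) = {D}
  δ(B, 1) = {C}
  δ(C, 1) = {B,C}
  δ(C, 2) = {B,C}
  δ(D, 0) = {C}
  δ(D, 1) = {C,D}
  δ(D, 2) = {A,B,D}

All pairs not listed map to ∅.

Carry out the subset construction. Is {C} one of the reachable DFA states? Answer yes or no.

Start state of the DFA: {A}.
{A} --0--> {A,B}  [new]
{A} --1--> {A,B,C}  [new]
{A} --2--> {A,B,C,D}  [new]
{A,B} --0--> {A,B,D}  [new]
{A,B} --1--> {A,B,C}  [seen]
{A,B} --2--> {A,B,C,D}  [seen]
{A,B,C} --0--> {A,B,D}  [seen]
{A,B,C} --1--> {A,B,C}  [seen]
{A,B,C} --2--> {A,B,C,D}  [seen]
{A,B,C,D} --0--> {A,B,C,D}  [seen]
{A,B,C,D} --1--> {A,B,C,D}  [seen]
{A,B,C,D} --2--> {A,B,C,D}  [seen]
{A,B,D} --0--> {A,B,C,D}  [seen]
{A,B,D} --1--> {A,B,C,D}  [seen]
{A,B,D} --2--> {A,B,C,D}  [seen]
Reachable DFA states: {A}, {A,B}, {A,B,C}, {A,B,C,D}, {A,B,D}.
{C} is not among them.

no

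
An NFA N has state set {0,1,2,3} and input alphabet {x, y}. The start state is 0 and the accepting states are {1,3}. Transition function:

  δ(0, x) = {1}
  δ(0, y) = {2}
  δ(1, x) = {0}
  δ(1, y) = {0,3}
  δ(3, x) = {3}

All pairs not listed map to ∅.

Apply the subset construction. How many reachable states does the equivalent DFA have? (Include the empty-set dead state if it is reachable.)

6

Start state of the DFA: {0}.
{0} --x--> {1}  [new]
{0} --y--> {2}  [new]
{1} --x--> {0}  [seen]
{1} --y--> {0,3}  [new]
{2} --x--> ∅  [new]
{2} --y--> ∅  [seen]
{0,3} --x--> {1,3}  [new]
{0,3} --y--> {2}  [seen]
∅ --x--> ∅  [seen]
∅ --y--> ∅  [seen]
{1,3} --x--> {0,3}  [seen]
{1,3} --y--> {0,3}  [seen]
Reachable DFA states: {0}, {1}, {2}, {0,3}, ∅, {1,3}.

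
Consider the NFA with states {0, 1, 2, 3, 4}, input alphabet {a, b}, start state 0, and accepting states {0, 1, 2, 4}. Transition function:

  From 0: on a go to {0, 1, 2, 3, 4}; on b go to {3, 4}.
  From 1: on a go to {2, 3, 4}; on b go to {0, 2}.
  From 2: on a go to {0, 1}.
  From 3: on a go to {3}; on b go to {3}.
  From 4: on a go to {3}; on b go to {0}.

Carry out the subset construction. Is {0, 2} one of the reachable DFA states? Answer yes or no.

no

Start state of the DFA: {0}.
{0} --a--> {0, 1, 2, 3, 4}  [new]
{0} --b--> {3, 4}  [new]
{0, 1, 2, 3, 4} --a--> {0, 1, 2, 3, 4}  [seen]
{0, 1, 2, 3, 4} --b--> {0, 2, 3, 4}  [new]
{3, 4} --a--> {3}  [new]
{3, 4} --b--> {0, 3}  [new]
{0, 2, 3, 4} --a--> {0, 1, 2, 3, 4}  [seen]
{0, 2, 3, 4} --b--> {0, 3, 4}  [new]
{3} --a--> {3}  [seen]
{3} --b--> {3}  [seen]
{0, 3} --a--> {0, 1, 2, 3, 4}  [seen]
{0, 3} --b--> {3, 4}  [seen]
{0, 3, 4} --a--> {0, 1, 2, 3, 4}  [seen]
{0, 3, 4} --b--> {0, 3, 4}  [seen]
Reachable DFA states: {0}, {0, 1, 2, 3, 4}, {3, 4}, {0, 2, 3, 4}, {3}, {0, 3}, {0, 3, 4}.
{0, 2} is not among them.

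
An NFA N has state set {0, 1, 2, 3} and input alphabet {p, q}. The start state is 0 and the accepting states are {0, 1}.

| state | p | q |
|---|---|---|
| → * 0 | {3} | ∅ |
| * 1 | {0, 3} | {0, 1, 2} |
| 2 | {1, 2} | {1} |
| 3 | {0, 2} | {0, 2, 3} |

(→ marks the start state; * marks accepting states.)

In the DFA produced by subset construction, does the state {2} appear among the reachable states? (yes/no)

no

Start state of the DFA: {0}.
{0} --p--> {3}  [new]
{0} --q--> ∅  [new]
{3} --p--> {0, 2}  [new]
{3} --q--> {0, 2, 3}  [new]
∅ --p--> ∅  [seen]
∅ --q--> ∅  [seen]
{0, 2} --p--> {1, 2, 3}  [new]
{0, 2} --q--> {1}  [new]
{0, 2, 3} --p--> {0, 1, 2, 3}  [new]
{0, 2, 3} --q--> {0, 1, 2, 3}  [seen]
{1, 2, 3} --p--> {0, 1, 2, 3}  [seen]
{1, 2, 3} --q--> {0, 1, 2, 3}  [seen]
{1} --p--> {0, 3}  [new]
{1} --q--> {0, 1, 2}  [new]
{0, 1, 2, 3} --p--> {0, 1, 2, 3}  [seen]
{0, 1, 2, 3} --q--> {0, 1, 2, 3}  [seen]
{0, 3} --p--> {0, 2, 3}  [seen]
{0, 3} --q--> {0, 2, 3}  [seen]
{0, 1, 2} --p--> {0, 1, 2, 3}  [seen]
{0, 1, 2} --q--> {0, 1, 2}  [seen]
Reachable DFA states: {0}, {3}, ∅, {0, 2}, {0, 2, 3}, {1, 2, 3}, {1}, {0, 1, 2, 3}, {0, 3}, {0, 1, 2}.
{2} is not among them.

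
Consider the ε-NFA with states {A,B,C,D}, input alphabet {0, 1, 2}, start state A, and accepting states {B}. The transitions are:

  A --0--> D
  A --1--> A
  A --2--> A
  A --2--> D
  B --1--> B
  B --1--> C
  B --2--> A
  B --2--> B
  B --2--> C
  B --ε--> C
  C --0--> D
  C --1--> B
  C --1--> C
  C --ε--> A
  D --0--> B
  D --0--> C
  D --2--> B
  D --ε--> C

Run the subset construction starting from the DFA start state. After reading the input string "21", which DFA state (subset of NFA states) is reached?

{A,B,C}

Start: {A}.
δ(A,2) = {A,D}.
Union: {A,D}.
ε-closure gives {A,C,D}.
After 2: {A,C,D}.
δ(A,1) = {A}; δ(C,1) = {B,C}; δ(D,1) = ∅.
Union: {A,B,C}.
After 1: {A,B,C}.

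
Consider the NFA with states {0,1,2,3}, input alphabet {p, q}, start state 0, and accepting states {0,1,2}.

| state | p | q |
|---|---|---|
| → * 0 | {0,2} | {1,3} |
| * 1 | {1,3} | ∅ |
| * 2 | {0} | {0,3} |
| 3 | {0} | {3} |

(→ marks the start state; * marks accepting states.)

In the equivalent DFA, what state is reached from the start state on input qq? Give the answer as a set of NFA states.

{3}

Start: {0}.
δ(0,q) = {1,3}.
Union: {1,3}.
After q: {1,3}.
δ(1,q) = ∅; δ(3,q) = {3}.
Union: {3}.
After q: {3}.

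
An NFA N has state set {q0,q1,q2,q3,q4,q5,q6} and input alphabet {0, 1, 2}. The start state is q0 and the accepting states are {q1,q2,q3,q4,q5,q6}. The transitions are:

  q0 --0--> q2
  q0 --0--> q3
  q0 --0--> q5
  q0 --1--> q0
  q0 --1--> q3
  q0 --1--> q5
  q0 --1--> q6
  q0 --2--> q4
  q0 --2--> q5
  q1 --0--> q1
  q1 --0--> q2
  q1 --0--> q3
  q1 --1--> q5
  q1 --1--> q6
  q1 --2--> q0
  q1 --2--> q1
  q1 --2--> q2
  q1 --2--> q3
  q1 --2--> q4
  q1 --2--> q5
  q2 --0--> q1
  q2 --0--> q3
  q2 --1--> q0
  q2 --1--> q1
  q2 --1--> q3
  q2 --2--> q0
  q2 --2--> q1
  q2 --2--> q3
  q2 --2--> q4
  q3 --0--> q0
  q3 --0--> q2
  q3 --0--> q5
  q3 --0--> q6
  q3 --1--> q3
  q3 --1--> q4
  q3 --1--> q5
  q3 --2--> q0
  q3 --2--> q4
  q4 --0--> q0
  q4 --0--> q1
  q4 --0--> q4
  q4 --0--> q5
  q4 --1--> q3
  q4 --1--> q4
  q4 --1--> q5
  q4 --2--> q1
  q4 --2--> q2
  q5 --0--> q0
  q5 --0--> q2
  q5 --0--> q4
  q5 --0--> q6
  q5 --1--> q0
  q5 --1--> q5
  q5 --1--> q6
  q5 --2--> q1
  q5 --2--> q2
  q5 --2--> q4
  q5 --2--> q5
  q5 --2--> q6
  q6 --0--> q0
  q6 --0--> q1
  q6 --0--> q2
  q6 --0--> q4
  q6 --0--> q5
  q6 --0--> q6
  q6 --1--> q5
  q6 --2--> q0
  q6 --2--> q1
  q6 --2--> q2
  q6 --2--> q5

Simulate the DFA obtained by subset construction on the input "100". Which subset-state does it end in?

{q0,q1,q2,q3,q4,q5,q6}

Start: {q0}.
δ(q0,1) = {q0,q3,q5,q6}.
Union: {q0,q3,q5,q6}.
After 1: {q0,q3,q5,q6}.
δ(q0,0) = {q2,q3,q5}; δ(q3,0) = {q0,q2,q5,q6}; δ(q5,0) = {q0,q2,q4,q6}; δ(q6,0) = {q0,q1,q2,q4,q5,q6}.
Union: {q0,q1,q2,q3,q4,q5,q6}.
After 0: {q0,q1,q2,q3,q4,q5,q6}.
δ(q0,0) = {q2,q3,q5}; δ(q1,0) = {q1,q2,q3}; δ(q2,0) = {q1,q3}; δ(q3,0) = {q0,q2,q5,q6}; δ(q4,0) = {q0,q1,q4,q5}; δ(q5,0) = {q0,q2,q4,q6}; δ(q6,0) = {q0,q1,q2,q4,q5,q6}.
Union: {q0,q1,q2,q3,q4,q5,q6}.
After 0: {q0,q1,q2,q3,q4,q5,q6}.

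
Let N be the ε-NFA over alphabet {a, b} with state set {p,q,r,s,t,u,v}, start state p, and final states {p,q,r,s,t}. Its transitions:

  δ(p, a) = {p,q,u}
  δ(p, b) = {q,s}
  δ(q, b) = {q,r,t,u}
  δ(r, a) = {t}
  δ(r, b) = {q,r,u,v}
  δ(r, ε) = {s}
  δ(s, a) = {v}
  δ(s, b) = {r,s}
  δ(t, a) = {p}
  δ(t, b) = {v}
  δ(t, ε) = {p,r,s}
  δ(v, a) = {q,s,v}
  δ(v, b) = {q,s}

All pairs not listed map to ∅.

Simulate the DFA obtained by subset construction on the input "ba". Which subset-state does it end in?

Start: {p}.
δ(p,b) = {q,s}.
Union: {q,s}.
After b: {q,s}.
δ(q,a) = ∅; δ(s,a) = {v}.
Union: {v}.
After a: {v}.

{v}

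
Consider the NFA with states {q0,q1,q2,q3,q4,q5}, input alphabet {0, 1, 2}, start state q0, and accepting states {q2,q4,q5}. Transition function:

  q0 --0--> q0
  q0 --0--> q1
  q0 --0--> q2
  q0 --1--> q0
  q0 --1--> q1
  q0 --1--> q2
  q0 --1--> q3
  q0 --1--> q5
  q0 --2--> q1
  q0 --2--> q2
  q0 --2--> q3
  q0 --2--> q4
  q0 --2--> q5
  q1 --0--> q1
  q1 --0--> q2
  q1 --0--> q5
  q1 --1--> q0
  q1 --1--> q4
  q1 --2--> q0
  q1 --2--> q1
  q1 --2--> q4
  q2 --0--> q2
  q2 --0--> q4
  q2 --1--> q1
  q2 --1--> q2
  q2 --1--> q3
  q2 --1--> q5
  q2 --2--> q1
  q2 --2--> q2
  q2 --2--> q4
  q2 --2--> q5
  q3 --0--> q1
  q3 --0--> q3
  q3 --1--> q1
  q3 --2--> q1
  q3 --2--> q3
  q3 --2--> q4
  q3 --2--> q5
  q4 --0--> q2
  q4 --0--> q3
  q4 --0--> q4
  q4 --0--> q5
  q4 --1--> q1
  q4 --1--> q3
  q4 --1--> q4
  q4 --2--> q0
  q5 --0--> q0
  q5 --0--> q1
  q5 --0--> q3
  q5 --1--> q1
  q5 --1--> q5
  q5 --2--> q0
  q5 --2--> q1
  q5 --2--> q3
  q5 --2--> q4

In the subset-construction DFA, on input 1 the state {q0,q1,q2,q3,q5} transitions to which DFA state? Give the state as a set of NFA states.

δ(q0,1) = {q0,q1,q2,q3,q5}; δ(q1,1) = {q0,q4}; δ(q2,1) = {q1,q2,q3,q5}; δ(q3,1) = {q1}; δ(q5,1) = {q1,q5}.
Union: {q0,q1,q2,q3,q4,q5}.

{q0,q1,q2,q3,q4,q5}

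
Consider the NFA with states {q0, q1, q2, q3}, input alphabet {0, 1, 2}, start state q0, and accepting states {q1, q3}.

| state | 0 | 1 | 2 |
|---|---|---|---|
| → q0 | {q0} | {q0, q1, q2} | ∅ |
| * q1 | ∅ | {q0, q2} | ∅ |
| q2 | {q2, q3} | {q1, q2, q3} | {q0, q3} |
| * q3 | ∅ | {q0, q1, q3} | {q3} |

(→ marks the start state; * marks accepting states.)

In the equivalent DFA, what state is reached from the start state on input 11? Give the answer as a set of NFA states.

{q0, q1, q2, q3}

Start: {q0}.
δ(q0,1) = {q0, q1, q2}.
Union: {q0, q1, q2}.
After 1: {q0, q1, q2}.
δ(q0,1) = {q0, q1, q2}; δ(q1,1) = {q0, q2}; δ(q2,1) = {q1, q2, q3}.
Union: {q0, q1, q2, q3}.
After 1: {q0, q1, q2, q3}.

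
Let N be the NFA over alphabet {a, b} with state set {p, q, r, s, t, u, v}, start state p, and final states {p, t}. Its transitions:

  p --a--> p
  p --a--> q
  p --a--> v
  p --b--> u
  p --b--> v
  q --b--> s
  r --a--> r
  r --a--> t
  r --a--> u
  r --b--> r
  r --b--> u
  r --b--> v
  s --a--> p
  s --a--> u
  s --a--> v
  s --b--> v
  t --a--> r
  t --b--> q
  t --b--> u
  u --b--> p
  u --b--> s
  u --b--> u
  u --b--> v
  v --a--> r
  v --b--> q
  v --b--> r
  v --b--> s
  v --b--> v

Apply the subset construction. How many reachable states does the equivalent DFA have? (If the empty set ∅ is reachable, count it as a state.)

Start state of the DFA: {p}.
{p} --a--> {p, q, v}  [new]
{p} --b--> {u, v}  [new]
{p, q, v} --a--> {p, q, r, v}  [new]
{p, q, v} --b--> {q, r, s, u, v}  [new]
{u, v} --a--> {r}  [new]
{u, v} --b--> {p, q, r, s, u, v}  [new]
{p, q, r, v} --a--> {p, q, r, t, u, v}  [new]
{p, q, r, v} --b--> {q, r, s, u, v}  [seen]
{q, r, s, u, v} --a--> {p, r, t, u, v}  [new]
{q, r, s, u, v} --b--> {p, q, r, s, u, v}  [seen]
{r} --a--> {r, t, u}  [new]
{r} --b--> {r, u, v}  [new]
{p, q, r, s, u, v} --a--> {p, q, r, t, u, v}  [seen]
{p, q, r, s, u, v} --b--> {p, q, r, s, u, v}  [seen]
{p, q, r, t, u, v} --a--> {p, q, r, t, u, v}  [seen]
{p, q, r, t, u, v} --b--> {p, q, r, s, u, v}  [seen]
{p, r, t, u, v} --a--> {p, q, r, t, u, v}  [seen]
{p, r, t, u, v} --b--> {p, q, r, s, u, v}  [seen]
{r, t, u} --a--> {r, t, u}  [seen]
{r, t, u} --b--> {p, q, r, s, u, v}  [seen]
{r, u, v} --a--> {r, t, u}  [seen]
{r, u, v} --b--> {p, q, r, s, u, v}  [seen]
Reachable DFA states: {p}, {p, q, v}, {u, v}, {p, q, r, v}, {q, r, s, u, v}, {r}, {p, q, r, s, u, v}, {p, q, r, t, u, v}, {p, r, t, u, v}, {r, t, u}, {r, u, v}.

11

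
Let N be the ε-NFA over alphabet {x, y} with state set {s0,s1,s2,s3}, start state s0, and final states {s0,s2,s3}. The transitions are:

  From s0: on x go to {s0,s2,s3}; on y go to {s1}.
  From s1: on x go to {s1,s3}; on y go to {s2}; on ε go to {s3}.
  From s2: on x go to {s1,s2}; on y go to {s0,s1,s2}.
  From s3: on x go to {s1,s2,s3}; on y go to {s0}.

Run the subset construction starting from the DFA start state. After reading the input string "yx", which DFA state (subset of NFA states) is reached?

Start: {s0}.
δ(s0,y) = {s1}.
Union: {s1}.
ε-closure gives {s1,s3}.
After y: {s1,s3}.
δ(s1,x) = {s1,s3}; δ(s3,x) = {s1,s2,s3}.
Union: {s1,s2,s3}.
After x: {s1,s2,s3}.

{s1,s2,s3}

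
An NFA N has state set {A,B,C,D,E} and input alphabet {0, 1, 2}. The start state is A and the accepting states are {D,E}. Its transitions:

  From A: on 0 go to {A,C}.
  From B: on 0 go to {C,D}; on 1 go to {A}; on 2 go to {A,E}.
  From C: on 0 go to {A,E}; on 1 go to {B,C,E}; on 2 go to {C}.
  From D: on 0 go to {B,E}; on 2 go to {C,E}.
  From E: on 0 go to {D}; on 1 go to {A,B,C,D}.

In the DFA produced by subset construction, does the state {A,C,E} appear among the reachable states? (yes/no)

yes

Start state of the DFA: {A}.
{A} --0--> {A,C}  [new]
{A} --1--> ∅  [new]
{A} --2--> ∅  [seen]
{A,C} --0--> {A,C,E}  [new]
{A,C} --1--> {B,C,E}  [new]
{A,C} --2--> {C}  [new]
∅ --0--> ∅  [seen]
∅ --1--> ∅  [seen]
∅ --2--> ∅  [seen]
{A,C,E} --0--> {A,C,D,E}  [new]
{A,C,E} --1--> {A,B,C,D,E}  [new]
{A,C,E} --2--> {C}  [seen]
{B,C,E} --0--> {A,C,D,E}  [seen]
{B,C,E} --1--> {A,B,C,D,E}  [seen]
{B,C,E} --2--> {A,C,E}  [seen]
{C} --0--> {A,E}  [new]
{C} --1--> {B,C,E}  [seen]
{C} --2--> {C}  [seen]
{A,C,D,E} --0--> {A,B,C,D,E}  [seen]
{A,C,D,E} --1--> {A,B,C,D,E}  [seen]
{A,C,D,E} --2--> {C,E}  [new]
{A,B,C,D,E} --0--> {A,B,C,D,E}  [seen]
{A,B,C,D,E} --1--> {A,B,C,D,E}  [seen]
{A,B,C,D,E} --2--> {A,C,E}  [seen]
{A,E} --0--> {A,C,D}  [new]
{A,E} --1--> {A,B,C,D}  [new]
{A,E} --2--> ∅  [seen]
{C,E} --0--> {A,D,E}  [new]
{C,E} --1--> {A,B,C,D,E}  [seen]
{C,E} --2--> {C}  [seen]
{A,C,D} --0--> {A,B,C,E}  [new]
{A,C,D} --1--> {B,C,E}  [seen]
{A,C,D} --2--> {C,E}  [seen]
{A,B,C,D} --0--> {A,B,C,D,E}  [seen]
{A,B,C,D} --1--> {A,B,C,E}  [seen]
{A,B,C,D} --2--> {A,C,E}  [seen]
{A,D,E} --0--> {A,B,C,D,E}  [seen]
{A,D,E} --1--> {A,B,C,D}  [seen]
{A,D,E} --2--> {C,E}  [seen]
{A,B,C,E} --0--> {A,C,D,E}  [seen]
{A,B,C,E} --1--> {A,B,C,D,E}  [seen]
{A,B,C,E} --2--> {A,C,E}  [seen]
Reachable DFA states: {A}, {A,C}, ∅, {A,C,E}, {B,C,E}, {C}, {A,C,D,E}, {A,B,C,D,E}, {A,E}, {C,E}, {A,C,D}, {A,B,C,D}, {A,D,E}, {A,B,C,E}.
{A,C,E} is among them.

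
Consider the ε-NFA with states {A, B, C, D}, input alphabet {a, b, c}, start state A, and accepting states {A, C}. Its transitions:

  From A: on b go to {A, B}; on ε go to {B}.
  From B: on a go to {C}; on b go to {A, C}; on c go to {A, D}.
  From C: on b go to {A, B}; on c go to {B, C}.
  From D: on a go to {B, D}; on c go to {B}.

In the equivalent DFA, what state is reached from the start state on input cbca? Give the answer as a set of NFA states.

{B, C, D}

Start: {A, B}.
δ(A,c) = ∅; δ(B,c) = {A, D}.
Union: {A, D}.
ε-closure gives {A, B, D}.
After c: {A, B, D}.
δ(A,b) = {A, B}; δ(B,b) = {A, C}; δ(D,b) = ∅.
Union: {A, B, C}.
After b: {A, B, C}.
δ(A,c) = ∅; δ(B,c) = {A, D}; δ(C,c) = {B, C}.
Union: {A, B, C, D}.
After c: {A, B, C, D}.
δ(A,a) = ∅; δ(B,a) = {C}; δ(C,a) = ∅; δ(D,a) = {B, D}.
Union: {B, C, D}.
After a: {B, C, D}.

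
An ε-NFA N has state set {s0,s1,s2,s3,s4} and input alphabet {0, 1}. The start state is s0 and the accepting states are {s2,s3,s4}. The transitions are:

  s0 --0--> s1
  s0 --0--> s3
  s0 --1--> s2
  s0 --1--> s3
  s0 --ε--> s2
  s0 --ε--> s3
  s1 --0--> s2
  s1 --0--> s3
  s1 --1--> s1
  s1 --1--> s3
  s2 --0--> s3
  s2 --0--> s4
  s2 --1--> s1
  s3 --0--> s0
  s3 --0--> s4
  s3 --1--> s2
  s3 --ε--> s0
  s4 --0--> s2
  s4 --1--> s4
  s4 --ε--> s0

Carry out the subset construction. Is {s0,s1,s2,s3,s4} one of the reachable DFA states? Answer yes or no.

Start state of the DFA: {s0,s2,s3} (ε-closure of the NFA start).
{s0,s2,s3} --0--> {s0,s1,s2,s3,s4}  [new]
{s0,s2,s3} --1--> {s0,s1,s2,s3}  [new]
{s0,s1,s2,s3,s4} --0--> {s0,s1,s2,s3,s4}  [seen]
{s0,s1,s2,s3,s4} --1--> {s0,s1,s2,s3,s4}  [seen]
{s0,s1,s2,s3} --0--> {s0,s1,s2,s3,s4}  [seen]
{s0,s1,s2,s3} --1--> {s0,s1,s2,s3}  [seen]
Reachable DFA states: {s0,s2,s3}, {s0,s1,s2,s3,s4}, {s0,s1,s2,s3}.
{s0,s1,s2,s3,s4} is among them.

yes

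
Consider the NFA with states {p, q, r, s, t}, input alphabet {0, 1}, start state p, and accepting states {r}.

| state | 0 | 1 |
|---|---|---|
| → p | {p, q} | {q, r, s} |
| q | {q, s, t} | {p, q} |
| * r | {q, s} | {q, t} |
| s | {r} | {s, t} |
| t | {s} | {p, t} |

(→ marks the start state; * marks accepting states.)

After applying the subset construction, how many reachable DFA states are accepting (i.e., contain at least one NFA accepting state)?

4

Start state of the DFA: {p}.
{p} --0--> {p, q}  [new]
{p} --1--> {q, r, s}  [new]
{p, q} --0--> {p, q, s, t}  [new]
{p, q} --1--> {p, q, r, s}  [new]
{q, r, s} --0--> {q, r, s, t}  [new]
{q, r, s} --1--> {p, q, s, t}  [seen]
{p, q, s, t} --0--> {p, q, r, s, t}  [new]
{p, q, s, t} --1--> {p, q, r, s, t}  [seen]
{p, q, r, s} --0--> {p, q, r, s, t}  [seen]
{p, q, r, s} --1--> {p, q, r, s, t}  [seen]
{q, r, s, t} --0--> {q, r, s, t}  [seen]
{q, r, s, t} --1--> {p, q, s, t}  [seen]
{p, q, r, s, t} --0--> {p, q, r, s, t}  [seen]
{p, q, r, s, t} --1--> {p, q, r, s, t}  [seen]
Reachable DFA states: {p}, {p, q}, {q, r, s}, {p, q, s, t}, {p, q, r, s}, {q, r, s, t}, {p, q, r, s, t}.
Accepting DFA states (contain an NFA accepting state): {q, r, s}, {p, q, r, s}, {q, r, s, t}, {p, q, r, s, t}.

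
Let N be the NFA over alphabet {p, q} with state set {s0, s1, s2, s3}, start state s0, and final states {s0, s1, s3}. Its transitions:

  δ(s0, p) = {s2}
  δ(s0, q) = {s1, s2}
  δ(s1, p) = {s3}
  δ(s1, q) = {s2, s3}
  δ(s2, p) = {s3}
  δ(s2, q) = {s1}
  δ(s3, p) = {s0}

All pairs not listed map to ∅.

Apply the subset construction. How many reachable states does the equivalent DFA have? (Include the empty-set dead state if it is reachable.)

10

Start state of the DFA: {s0}.
{s0} --p--> {s2}  [new]
{s0} --q--> {s1, s2}  [new]
{s2} --p--> {s3}  [new]
{s2} --q--> {s1}  [new]
{s1, s2} --p--> {s3}  [seen]
{s1, s2} --q--> {s1, s2, s3}  [new]
{s3} --p--> {s0}  [seen]
{s3} --q--> ∅  [new]
{s1} --p--> {s3}  [seen]
{s1} --q--> {s2, s3}  [new]
{s1, s2, s3} --p--> {s0, s3}  [new]
{s1, s2, s3} --q--> {s1, s2, s3}  [seen]
∅ --p--> ∅  [seen]
∅ --q--> ∅  [seen]
{s2, s3} --p--> {s0, s3}  [seen]
{s2, s3} --q--> {s1}  [seen]
{s0, s3} --p--> {s0, s2}  [new]
{s0, s3} --q--> {s1, s2}  [seen]
{s0, s2} --p--> {s2, s3}  [seen]
{s0, s2} --q--> {s1, s2}  [seen]
Reachable DFA states: {s0}, {s2}, {s1, s2}, {s3}, {s1}, {s1, s2, s3}, ∅, {s2, s3}, {s0, s3}, {s0, s2}.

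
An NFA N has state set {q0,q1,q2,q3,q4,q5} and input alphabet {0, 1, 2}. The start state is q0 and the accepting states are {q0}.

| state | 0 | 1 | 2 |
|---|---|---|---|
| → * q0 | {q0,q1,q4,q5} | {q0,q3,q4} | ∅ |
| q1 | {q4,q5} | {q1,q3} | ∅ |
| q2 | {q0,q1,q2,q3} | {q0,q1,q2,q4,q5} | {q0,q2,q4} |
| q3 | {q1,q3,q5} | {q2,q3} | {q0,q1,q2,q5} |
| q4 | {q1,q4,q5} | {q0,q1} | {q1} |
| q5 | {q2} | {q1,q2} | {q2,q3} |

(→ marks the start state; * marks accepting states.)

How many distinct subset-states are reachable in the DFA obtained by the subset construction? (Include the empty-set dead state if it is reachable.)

12

Start state of the DFA: {q0}.
{q0} --0--> {q0,q1,q4,q5}  [new]
{q0} --1--> {q0,q3,q4}  [new]
{q0} --2--> ∅  [new]
{q0,q1,q4,q5} --0--> {q0,q1,q2,q4,q5}  [new]
{q0,q1,q4,q5} --1--> {q0,q1,q2,q3,q4}  [new]
{q0,q1,q4,q5} --2--> {q1,q2,q3}  [new]
{q0,q3,q4} --0--> {q0,q1,q3,q4,q5}  [new]
{q0,q3,q4} --1--> {q0,q1,q2,q3,q4}  [seen]
{q0,q3,q4} --2--> {q0,q1,q2,q5}  [new]
∅ --0--> ∅  [seen]
∅ --1--> ∅  [seen]
∅ --2--> ∅  [seen]
{q0,q1,q2,q4,q5} --0--> {q0,q1,q2,q3,q4,q5}  [new]
{q0,q1,q2,q4,q5} --1--> {q0,q1,q2,q3,q4,q5}  [seen]
{q0,q1,q2,q4,q5} --2--> {q0,q1,q2,q3,q4}  [seen]
{q0,q1,q2,q3,q4} --0--> {q0,q1,q2,q3,q4,q5}  [seen]
{q0,q1,q2,q3,q4} --1--> {q0,q1,q2,q3,q4,q5}  [seen]
{q0,q1,q2,q3,q4} --2--> {q0,q1,q2,q4,q5}  [seen]
{q1,q2,q3} --0--> {q0,q1,q2,q3,q4,q5}  [seen]
{q1,q2,q3} --1--> {q0,q1,q2,q3,q4,q5}  [seen]
{q1,q2,q3} --2--> {q0,q1,q2,q4,q5}  [seen]
{q0,q1,q3,q4,q5} --0--> {q0,q1,q2,q3,q4,q5}  [seen]
{q0,q1,q3,q4,q5} --1--> {q0,q1,q2,q3,q4}  [seen]
{q0,q1,q3,q4,q5} --2--> {q0,q1,q2,q3,q5}  [new]
{q0,q1,q2,q5} --0--> {q0,q1,q2,q3,q4,q5}  [seen]
{q0,q1,q2,q5} --1--> {q0,q1,q2,q3,q4,q5}  [seen]
{q0,q1,q2,q5} --2--> {q0,q2,q3,q4}  [new]
{q0,q1,q2,q3,q4,q5} --0--> {q0,q1,q2,q3,q4,q5}  [seen]
{q0,q1,q2,q3,q4,q5} --1--> {q0,q1,q2,q3,q4,q5}  [seen]
{q0,q1,q2,q3,q4,q5} --2--> {q0,q1,q2,q3,q4,q5}  [seen]
{q0,q1,q2,q3,q5} --0--> {q0,q1,q2,q3,q4,q5}  [seen]
{q0,q1,q2,q3,q5} --1--> {q0,q1,q2,q3,q4,q5}  [seen]
{q0,q1,q2,q3,q5} --2--> {q0,q1,q2,q3,q4,q5}  [seen]
{q0,q2,q3,q4} --0--> {q0,q1,q2,q3,q4,q5}  [seen]
{q0,q2,q3,q4} --1--> {q0,q1,q2,q3,q4,q5}  [seen]
{q0,q2,q3,q4} --2--> {q0,q1,q2,q4,q5}  [seen]
Reachable DFA states: {q0}, {q0,q1,q4,q5}, {q0,q3,q4}, ∅, {q0,q1,q2,q4,q5}, {q0,q1,q2,q3,q4}, {q1,q2,q3}, {q0,q1,q3,q4,q5}, {q0,q1,q2,q5}, {q0,q1,q2,q3,q4,q5}, {q0,q1,q2,q3,q5}, {q0,q2,q3,q4}.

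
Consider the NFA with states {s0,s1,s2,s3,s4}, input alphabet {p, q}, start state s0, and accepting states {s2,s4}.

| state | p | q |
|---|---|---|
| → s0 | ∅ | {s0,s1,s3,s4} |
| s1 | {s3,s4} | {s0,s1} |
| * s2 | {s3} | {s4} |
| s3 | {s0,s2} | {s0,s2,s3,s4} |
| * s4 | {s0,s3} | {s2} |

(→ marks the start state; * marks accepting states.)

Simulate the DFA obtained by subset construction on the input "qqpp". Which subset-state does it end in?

Start: {s0}.
δ(s0,q) = {s0,s1,s3,s4}.
Union: {s0,s1,s3,s4}.
After q: {s0,s1,s3,s4}.
δ(s0,q) = {s0,s1,s3,s4}; δ(s1,q) = {s0,s1}; δ(s3,q) = {s0,s2,s3,s4}; δ(s4,q) = {s2}.
Union: {s0,s1,s2,s3,s4}.
After q: {s0,s1,s2,s3,s4}.
δ(s0,p) = ∅; δ(s1,p) = {s3,s4}; δ(s2,p) = {s3}; δ(s3,p) = {s0,s2}; δ(s4,p) = {s0,s3}.
Union: {s0,s2,s3,s4}.
After p: {s0,s2,s3,s4}.
δ(s0,p) = ∅; δ(s2,p) = {s3}; δ(s3,p) = {s0,s2}; δ(s4,p) = {s0,s3}.
Union: {s0,s2,s3}.
After p: {s0,s2,s3}.

{s0,s2,s3}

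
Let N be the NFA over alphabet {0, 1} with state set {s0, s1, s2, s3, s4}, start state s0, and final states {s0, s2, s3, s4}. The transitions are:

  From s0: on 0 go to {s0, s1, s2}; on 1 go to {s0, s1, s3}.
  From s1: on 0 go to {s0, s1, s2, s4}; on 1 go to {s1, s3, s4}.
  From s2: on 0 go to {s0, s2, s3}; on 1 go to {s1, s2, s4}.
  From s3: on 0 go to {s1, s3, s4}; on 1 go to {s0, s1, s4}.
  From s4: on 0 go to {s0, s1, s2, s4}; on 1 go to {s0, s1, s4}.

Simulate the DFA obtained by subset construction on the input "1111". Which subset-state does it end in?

Start: {s0}.
δ(s0,1) = {s0, s1, s3}.
Union: {s0, s1, s3}.
After 1: {s0, s1, s3}.
δ(s0,1) = {s0, s1, s3}; δ(s1,1) = {s1, s3, s4}; δ(s3,1) = {s0, s1, s4}.
Union: {s0, s1, s3, s4}.
After 1: {s0, s1, s3, s4}.
δ(s0,1) = {s0, s1, s3}; δ(s1,1) = {s1, s3, s4}; δ(s3,1) = {s0, s1, s4}; δ(s4,1) = {s0, s1, s4}.
Union: {s0, s1, s3, s4}.
After 1: {s0, s1, s3, s4}.
δ(s0,1) = {s0, s1, s3}; δ(s1,1) = {s1, s3, s4}; δ(s3,1) = {s0, s1, s4}; δ(s4,1) = {s0, s1, s4}.
Union: {s0, s1, s3, s4}.
After 1: {s0, s1, s3, s4}.

{s0, s1, s3, s4}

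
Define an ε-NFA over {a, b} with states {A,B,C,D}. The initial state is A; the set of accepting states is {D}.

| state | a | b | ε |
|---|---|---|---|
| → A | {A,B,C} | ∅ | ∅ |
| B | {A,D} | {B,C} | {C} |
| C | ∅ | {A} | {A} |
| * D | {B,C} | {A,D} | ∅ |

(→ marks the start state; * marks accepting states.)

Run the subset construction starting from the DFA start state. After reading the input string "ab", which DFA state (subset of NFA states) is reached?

Start: {A}.
δ(A,a) = {A,B,C}.
Union: {A,B,C}.
After a: {A,B,C}.
δ(A,b) = ∅; δ(B,b) = {B,C}; δ(C,b) = {A}.
Union: {A,B,C}.
After b: {A,B,C}.

{A,B,C}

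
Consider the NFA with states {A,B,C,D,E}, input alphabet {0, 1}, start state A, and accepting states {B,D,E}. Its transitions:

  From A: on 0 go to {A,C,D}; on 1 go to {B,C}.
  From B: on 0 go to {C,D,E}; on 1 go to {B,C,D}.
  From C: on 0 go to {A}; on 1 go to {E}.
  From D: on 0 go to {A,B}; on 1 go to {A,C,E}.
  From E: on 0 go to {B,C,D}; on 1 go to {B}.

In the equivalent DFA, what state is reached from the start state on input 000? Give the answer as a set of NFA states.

{A,B,C,D,E}

Start: {A}.
δ(A,0) = {A,C,D}.
Union: {A,C,D}.
After 0: {A,C,D}.
δ(A,0) = {A,C,D}; δ(C,0) = {A}; δ(D,0) = {A,B}.
Union: {A,B,C,D}.
After 0: {A,B,C,D}.
δ(A,0) = {A,C,D}; δ(B,0) = {C,D,E}; δ(C,0) = {A}; δ(D,0) = {A,B}.
Union: {A,B,C,D,E}.
After 0: {A,B,C,D,E}.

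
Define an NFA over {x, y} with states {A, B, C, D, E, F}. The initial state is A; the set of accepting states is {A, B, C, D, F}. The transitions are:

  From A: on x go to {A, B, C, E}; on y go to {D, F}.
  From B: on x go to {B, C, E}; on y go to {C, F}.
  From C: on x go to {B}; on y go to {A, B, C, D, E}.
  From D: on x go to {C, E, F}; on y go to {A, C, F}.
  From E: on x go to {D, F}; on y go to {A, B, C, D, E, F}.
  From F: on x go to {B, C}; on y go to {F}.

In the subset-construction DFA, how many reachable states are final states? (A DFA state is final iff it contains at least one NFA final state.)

Start state of the DFA: {A}.
{A} --x--> {A, B, C, E}  [new]
{A} --y--> {D, F}  [new]
{A, B, C, E} --x--> {A, B, C, D, E, F}  [new]
{A, B, C, E} --y--> {A, B, C, D, E, F}  [seen]
{D, F} --x--> {B, C, E, F}  [new]
{D, F} --y--> {A, C, F}  [new]
{A, B, C, D, E, F} --x--> {A, B, C, D, E, F}  [seen]
{A, B, C, D, E, F} --y--> {A, B, C, D, E, F}  [seen]
{B, C, E, F} --x--> {B, C, D, E, F}  [new]
{B, C, E, F} --y--> {A, B, C, D, E, F}  [seen]
{A, C, F} --x--> {A, B, C, E}  [seen]
{A, C, F} --y--> {A, B, C, D, E, F}  [seen]
{B, C, D, E, F} --x--> {B, C, D, E, F}  [seen]
{B, C, D, E, F} --y--> {A, B, C, D, E, F}  [seen]
Reachable DFA states: {A}, {A, B, C, E}, {D, F}, {A, B, C, D, E, F}, {B, C, E, F}, {A, C, F}, {B, C, D, E, F}.
Accepting DFA states (contain an NFA accepting state): {A}, {A, B, C, E}, {D, F}, {A, B, C, D, E, F}, {B, C, E, F}, {A, C, F}, {B, C, D, E, F}.

7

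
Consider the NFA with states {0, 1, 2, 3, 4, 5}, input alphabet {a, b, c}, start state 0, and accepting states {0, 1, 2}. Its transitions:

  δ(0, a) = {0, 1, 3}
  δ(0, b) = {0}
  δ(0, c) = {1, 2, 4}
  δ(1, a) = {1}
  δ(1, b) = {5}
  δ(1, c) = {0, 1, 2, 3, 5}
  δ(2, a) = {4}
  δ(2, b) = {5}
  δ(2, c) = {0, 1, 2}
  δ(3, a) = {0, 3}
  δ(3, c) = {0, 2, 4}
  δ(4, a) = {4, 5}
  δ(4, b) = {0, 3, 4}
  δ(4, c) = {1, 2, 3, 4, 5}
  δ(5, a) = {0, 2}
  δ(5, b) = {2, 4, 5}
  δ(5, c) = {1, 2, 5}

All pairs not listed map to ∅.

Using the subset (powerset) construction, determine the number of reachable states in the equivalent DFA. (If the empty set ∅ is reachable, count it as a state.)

14

Start state of the DFA: {0}.
{0} --a--> {0, 1, 3}  [new]
{0} --b--> {0}  [seen]
{0} --c--> {1, 2, 4}  [new]
{0, 1, 3} --a--> {0, 1, 3}  [seen]
{0, 1, 3} --b--> {0, 5}  [new]
{0, 1, 3} --c--> {0, 1, 2, 3, 4, 5}  [new]
{1, 2, 4} --a--> {1, 4, 5}  [new]
{1, 2, 4} --b--> {0, 3, 4, 5}  [new]
{1, 2, 4} --c--> {0, 1, 2, 3, 4, 5}  [seen]
{0, 5} --a--> {0, 1, 2, 3}  [new]
{0, 5} --b--> {0, 2, 4, 5}  [new]
{0, 5} --c--> {1, 2, 4, 5}  [new]
{0, 1, 2, 3, 4, 5} --a--> {0, 1, 2, 3, 4, 5}  [seen]
{0, 1, 2, 3, 4, 5} --b--> {0, 2, 3, 4, 5}  [new]
{0, 1, 2, 3, 4, 5} --c--> {0, 1, 2, 3, 4, 5}  [seen]
{1, 4, 5} --a--> {0, 1, 2, 4, 5}  [new]
{1, 4, 5} --b--> {0, 2, 3, 4, 5}  [seen]
{1, 4, 5} --c--> {0, 1, 2, 3, 4, 5}  [seen]
{0, 3, 4, 5} --a--> {0, 1, 2, 3, 4, 5}  [seen]
{0, 3, 4, 5} --b--> {0, 2, 3, 4, 5}  [seen]
{0, 3, 4, 5} --c--> {0, 1, 2, 3, 4, 5}  [seen]
{0, 1, 2, 3} --a--> {0, 1, 3, 4}  [new]
{0, 1, 2, 3} --b--> {0, 5}  [seen]
{0, 1, 2, 3} --c--> {0, 1, 2, 3, 4, 5}  [seen]
{0, 2, 4, 5} --a--> {0, 1, 2, 3, 4, 5}  [seen]
{0, 2, 4, 5} --b--> {0, 2, 3, 4, 5}  [seen]
{0, 2, 4, 5} --c--> {0, 1, 2, 3, 4, 5}  [seen]
{1, 2, 4, 5} --a--> {0, 1, 2, 4, 5}  [seen]
{1, 2, 4, 5} --b--> {0, 2, 3, 4, 5}  [seen]
{1, 2, 4, 5} --c--> {0, 1, 2, 3, 4, 5}  [seen]
{0, 2, 3, 4, 5} --a--> {0, 1, 2, 3, 4, 5}  [seen]
{0, 2, 3, 4, 5} --b--> {0, 2, 3, 4, 5}  [seen]
{0, 2, 3, 4, 5} --c--> {0, 1, 2, 3, 4, 5}  [seen]
{0, 1, 2, 4, 5} --a--> {0, 1, 2, 3, 4, 5}  [seen]
{0, 1, 2, 4, 5} --b--> {0, 2, 3, 4, 5}  [seen]
{0, 1, 2, 4, 5} --c--> {0, 1, 2, 3, 4, 5}  [seen]
{0, 1, 3, 4} --a--> {0, 1, 3, 4, 5}  [new]
{0, 1, 3, 4} --b--> {0, 3, 4, 5}  [seen]
{0, 1, 3, 4} --c--> {0, 1, 2, 3, 4, 5}  [seen]
{0, 1, 3, 4, 5} --a--> {0, 1, 2, 3, 4, 5}  [seen]
{0, 1, 3, 4, 5} --b--> {0, 2, 3, 4, 5}  [seen]
{0, 1, 3, 4, 5} --c--> {0, 1, 2, 3, 4, 5}  [seen]
Reachable DFA states: {0}, {0, 1, 3}, {1, 2, 4}, {0, 5}, {0, 1, 2, 3, 4, 5}, {1, 4, 5}, {0, 3, 4, 5}, {0, 1, 2, 3}, {0, 2, 4, 5}, {1, 2, 4, 5}, {0, 2, 3, 4, 5}, {0, 1, 2, 4, 5}, {0, 1, 3, 4}, {0, 1, 3, 4, 5}.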